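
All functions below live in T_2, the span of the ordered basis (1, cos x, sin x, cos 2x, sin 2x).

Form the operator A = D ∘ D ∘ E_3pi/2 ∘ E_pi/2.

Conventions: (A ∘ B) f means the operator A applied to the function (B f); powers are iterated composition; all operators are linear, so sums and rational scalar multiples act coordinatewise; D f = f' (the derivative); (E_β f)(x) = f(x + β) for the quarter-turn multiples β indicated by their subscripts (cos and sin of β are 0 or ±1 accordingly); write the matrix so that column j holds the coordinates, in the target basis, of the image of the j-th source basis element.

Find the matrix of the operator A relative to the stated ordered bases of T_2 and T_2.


image of 1: 0
image of cos x: -cos x
image of sin x: -sin x
image of cos 2x: -4cos 2x
image of sin 2x: -4sin 2x
each image's coordinates form column j of the matrix

the matrix is [[0, 0, 0, 0, 0]; [0, -1, 0, 0, 0]; [0, 0, -1, 0, 0]; [0, 0, 0, -4, 0]; [0, 0, 0, 0, -4]] (rows listed top to bottom)


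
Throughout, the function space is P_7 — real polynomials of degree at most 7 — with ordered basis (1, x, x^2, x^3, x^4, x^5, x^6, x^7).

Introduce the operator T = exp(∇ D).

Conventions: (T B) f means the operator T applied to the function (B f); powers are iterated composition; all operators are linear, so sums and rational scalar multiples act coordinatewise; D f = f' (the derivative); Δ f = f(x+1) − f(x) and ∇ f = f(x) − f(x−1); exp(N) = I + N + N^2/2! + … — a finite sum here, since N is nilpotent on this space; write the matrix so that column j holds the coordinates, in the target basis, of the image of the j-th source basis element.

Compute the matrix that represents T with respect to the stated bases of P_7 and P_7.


image of 1: 1
image of x: x
image of x^2: x^2 + 2
image of x^3: x^3 + 6x - 3
image of x^4: x^4 + 12x^2 - 12x + 16
image of x^5: x^5 + 20x^3 - 30x^2 + 80x - 65
image of x^6: x^6 + 30x^4 - 60x^3 + 240x^2 - 390x + 336
image of x^7: x^7 + 42x^5 - 105x^4 + 560x^3 - 1365x^2 + 2352x - 1897
each image's coordinates form column j of the matrix

the matrix is [[1, 0, 2, -3, 16, -65, 336, -1897]; [0, 1, 0, 6, -12, 80, -390, 2352]; [0, 0, 1, 0, 12, -30, 240, -1365]; [0, 0, 0, 1, 0, 20, -60, 560]; [0, 0, 0, 0, 1, 0, 30, -105]; [0, 0, 0, 0, 0, 1, 0, 42]; [0, 0, 0, 0, 0, 0, 1, 0]; [0, 0, 0, 0, 0, 0, 0, 1]] (rows listed top to bottom)


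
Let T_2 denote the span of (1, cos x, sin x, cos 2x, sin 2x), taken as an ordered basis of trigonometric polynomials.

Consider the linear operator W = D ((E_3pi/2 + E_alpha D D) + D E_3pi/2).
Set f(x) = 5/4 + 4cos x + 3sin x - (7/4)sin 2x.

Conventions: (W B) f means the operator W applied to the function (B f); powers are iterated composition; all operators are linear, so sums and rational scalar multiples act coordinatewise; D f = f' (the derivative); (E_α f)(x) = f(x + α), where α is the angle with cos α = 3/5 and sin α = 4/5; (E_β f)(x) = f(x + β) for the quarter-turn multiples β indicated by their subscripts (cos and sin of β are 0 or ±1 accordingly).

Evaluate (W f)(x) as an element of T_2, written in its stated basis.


E_3pi/2 f = 5/4 - 3cos x + 4sin x + (7/4)sin 2x
D f = 3cos x - 4sin x - (7/2)cos 2x
D D f = -4cos x - 3sin x + 7sin 2x
E_alpha D D f = -(24/5)cos x + (7/5)sin x + (168/25)cos 2x - (49/25)sin 2x
(E_3pi/2 + E_alpha D D) f = 5/4 - (39/5)cos x + (27/5)sin x + (168/25)cos 2x - (21/100)sin 2x
E_3pi/2 f = 5/4 - 3cos x + 4sin x + (7/4)sin 2x
D E_3pi/2 f = 4cos x + 3sin x + (7/2)cos 2x
((E_3pi/2 + E_alpha D D) + D E_3pi/2) f = 5/4 - (19/5)cos x + (42/5)sin x + (511/50)cos 2x - (21/100)sin 2x
D ((E_3pi/2 + E_alpha D D) + D E_3pi/2) f = (42/5)cos x + (19/5)sin x - (21/50)cos 2x - (511/25)sin 2x

the image equals g(x) = (42/5)cos x + (19/5)sin x - (21/50)cos 2x - (511/25)sin 2x


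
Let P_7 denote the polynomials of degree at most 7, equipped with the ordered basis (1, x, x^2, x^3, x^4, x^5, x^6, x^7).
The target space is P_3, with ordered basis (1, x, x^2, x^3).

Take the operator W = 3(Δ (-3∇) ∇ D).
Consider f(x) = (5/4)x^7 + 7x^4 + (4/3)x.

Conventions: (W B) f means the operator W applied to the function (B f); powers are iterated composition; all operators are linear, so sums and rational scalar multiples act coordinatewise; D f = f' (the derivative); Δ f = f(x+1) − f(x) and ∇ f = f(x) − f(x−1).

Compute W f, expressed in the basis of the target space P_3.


D f = (35/4)x^6 + 28x^3 + 4/3
∇ D f = (105/2)x^5 - (525/4)x^4 + 175x^3 - (189/4)x^2 - (63/2)x + 77/4
∇ ∇ D f = (525/2)x^4 - 1050x^3 + (3675/2)x^2 - 1407x + 749/2
(-3∇) ∇ D f = -(1575/2)x^4 + 3150x^3 - (11025/2)x^2 + 4221x - 2247/2
Δ (-3∇) ∇ D f = -3150x^3 + 4725x^2 - 4725x + 1071
(3(Δ (-3∇) ∇ D)) f = -9450x^3 + 14175x^2 - 14175x + 3213

g(x) = -9450x^3 + 14175x^2 - 14175x + 3213


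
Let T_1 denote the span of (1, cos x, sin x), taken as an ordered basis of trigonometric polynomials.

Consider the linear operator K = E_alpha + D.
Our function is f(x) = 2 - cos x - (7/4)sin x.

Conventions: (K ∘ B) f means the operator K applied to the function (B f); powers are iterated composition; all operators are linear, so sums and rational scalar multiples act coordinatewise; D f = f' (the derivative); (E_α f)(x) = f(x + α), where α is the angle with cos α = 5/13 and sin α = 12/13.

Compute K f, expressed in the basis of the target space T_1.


g(x) = 2 - (15/4)cos x + (5/4)sin x

E_alpha f = 2 - 2cos x + (1/4)sin x
D f = -(7/4)cos x + sin x
(E_alpha + D) f = 2 - (15/4)cos x + (5/4)sin x


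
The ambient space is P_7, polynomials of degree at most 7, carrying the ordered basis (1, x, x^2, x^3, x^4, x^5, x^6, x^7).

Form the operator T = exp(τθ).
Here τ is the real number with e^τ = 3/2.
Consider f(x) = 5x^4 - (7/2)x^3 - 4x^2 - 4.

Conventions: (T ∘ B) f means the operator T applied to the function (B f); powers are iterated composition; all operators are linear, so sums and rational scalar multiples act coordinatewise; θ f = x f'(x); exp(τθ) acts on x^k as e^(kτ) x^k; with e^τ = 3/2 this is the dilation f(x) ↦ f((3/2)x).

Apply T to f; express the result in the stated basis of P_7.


the result is g(x) = (405/16)x^4 - (189/16)x^3 - 9x^2 - 4

exp(τθ) x^k = e^(kτ) x^k; with e^τ = 3/2 this sends x^k to (3/2)^k x^k
x^2 ↦ 9/4 x^2
x^3 ↦ 27/8 x^3
x^4 ↦ 81/16 x^4
applying this coordinatewise to f: exp(τθ) f = (405/16)x^4 - (189/16)x^3 - 9x^2 - 4


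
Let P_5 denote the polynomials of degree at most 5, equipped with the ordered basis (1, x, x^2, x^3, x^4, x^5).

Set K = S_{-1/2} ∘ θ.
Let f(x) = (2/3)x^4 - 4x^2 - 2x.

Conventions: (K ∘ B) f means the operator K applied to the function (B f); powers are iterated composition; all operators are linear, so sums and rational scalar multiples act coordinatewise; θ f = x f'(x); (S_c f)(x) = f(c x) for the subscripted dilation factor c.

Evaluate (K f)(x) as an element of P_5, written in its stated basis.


θ f = (8/3)x^4 - 8x^2 - 2x
S_{-1/2} θ f = (1/6)x^4 - 2x^2 + x

the image equals g(x) = (1/6)x^4 - 2x^2 + x


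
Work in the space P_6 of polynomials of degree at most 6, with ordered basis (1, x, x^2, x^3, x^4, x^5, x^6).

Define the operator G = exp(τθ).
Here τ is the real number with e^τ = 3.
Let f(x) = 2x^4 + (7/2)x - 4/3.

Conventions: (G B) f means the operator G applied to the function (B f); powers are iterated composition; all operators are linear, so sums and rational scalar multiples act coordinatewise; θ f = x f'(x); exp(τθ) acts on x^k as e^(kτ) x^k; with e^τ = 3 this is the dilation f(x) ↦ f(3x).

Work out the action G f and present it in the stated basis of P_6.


the image equals g(x) = 162x^4 + (21/2)x - 4/3

exp(τθ) x^k = e^(kτ) x^k; with e^τ = 3 this sends x^k to 3^k x^k
x ↦ 3 x
x^4 ↦ 81 x^4
applying this coordinatewise to f: exp(τθ) f = 162x^4 + (21/2)x - 4/3


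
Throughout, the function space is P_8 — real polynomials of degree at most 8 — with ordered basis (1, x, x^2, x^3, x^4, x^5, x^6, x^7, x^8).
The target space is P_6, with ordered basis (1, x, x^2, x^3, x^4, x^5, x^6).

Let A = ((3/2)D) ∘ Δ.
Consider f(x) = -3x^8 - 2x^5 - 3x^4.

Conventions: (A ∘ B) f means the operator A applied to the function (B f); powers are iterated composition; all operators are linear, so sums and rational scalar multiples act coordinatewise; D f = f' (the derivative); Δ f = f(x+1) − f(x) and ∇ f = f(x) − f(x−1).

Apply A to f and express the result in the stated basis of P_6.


the image equals g(x) = -252x^6 - 756x^5 - 1260x^4 - 1320x^3 - 900x^2 - 366x - 69

Δ f = -24x^7 - 84x^6 - 168x^5 - 220x^4 - 200x^3 - 122x^2 - 46x - 8
D Δ f = -168x^6 - 504x^5 - 840x^4 - 880x^3 - 600x^2 - 244x - 46
((3/2)D) Δ f = -252x^6 - 756x^5 - 1260x^4 - 1320x^3 - 900x^2 - 366x - 69


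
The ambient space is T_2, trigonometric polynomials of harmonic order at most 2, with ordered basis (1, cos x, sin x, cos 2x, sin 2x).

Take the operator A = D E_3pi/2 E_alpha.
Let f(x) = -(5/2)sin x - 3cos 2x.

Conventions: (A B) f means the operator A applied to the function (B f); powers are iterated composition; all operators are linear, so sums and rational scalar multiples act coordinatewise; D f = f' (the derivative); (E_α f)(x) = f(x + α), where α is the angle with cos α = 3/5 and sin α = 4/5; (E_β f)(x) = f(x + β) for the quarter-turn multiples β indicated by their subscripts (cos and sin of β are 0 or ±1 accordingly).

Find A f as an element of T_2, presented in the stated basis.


E_alpha f = -2cos x - (3/2)sin x + (21/25)cos 2x + (72/25)sin 2x
E_3pi/2 E_alpha f = (3/2)cos x - 2sin x - (21/25)cos 2x - (72/25)sin 2x
D E_3pi/2 E_alpha f = -2cos x - (3/2)sin x - (144/25)cos 2x + (42/25)sin 2x

the result is g(x) = -2cos x - (3/2)sin x - (144/25)cos 2x + (42/25)sin 2x


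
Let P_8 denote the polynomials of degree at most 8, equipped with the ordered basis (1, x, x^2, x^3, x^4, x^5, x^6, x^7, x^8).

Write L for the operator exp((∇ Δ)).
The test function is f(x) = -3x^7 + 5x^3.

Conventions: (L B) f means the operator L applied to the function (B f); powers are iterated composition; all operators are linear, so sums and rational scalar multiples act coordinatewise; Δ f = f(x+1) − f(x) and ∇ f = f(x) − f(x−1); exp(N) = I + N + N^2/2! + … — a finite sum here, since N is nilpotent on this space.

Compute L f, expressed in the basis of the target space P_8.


the image equals g(x) = -3x^7 - 126x^5 - 1465x^3 - 3792x

order-1 term: -126x^5 - 210x^3 - 12x
order-2 term: -1260x^3 - 1260x
order-3 term: -2520x
the series for exp((∇ Δ)) f terminates at order 3
exp((∇ Δ)) f = -3x^7 - 126x^5 - 1465x^3 - 3792x


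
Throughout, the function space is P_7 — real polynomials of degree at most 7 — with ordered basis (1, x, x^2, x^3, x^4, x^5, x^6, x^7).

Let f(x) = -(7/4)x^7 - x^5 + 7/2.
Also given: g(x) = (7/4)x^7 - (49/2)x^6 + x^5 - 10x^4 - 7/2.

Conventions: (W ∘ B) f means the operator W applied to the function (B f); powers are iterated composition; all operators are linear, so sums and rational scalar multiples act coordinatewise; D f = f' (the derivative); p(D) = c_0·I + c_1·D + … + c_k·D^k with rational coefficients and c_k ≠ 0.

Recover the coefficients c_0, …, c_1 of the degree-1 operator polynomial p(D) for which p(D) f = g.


c_0 = -1, c_1 = 2

D^0 f = -(7/4)x^7 - x^5 + 7/2
D^1 f = -(49/4)x^6 - 5x^4
matching coefficients of g against c_0 f + c_1 Df + … from the top degree down determines the c_i
solution: c_0 = -1, c_1 = 2


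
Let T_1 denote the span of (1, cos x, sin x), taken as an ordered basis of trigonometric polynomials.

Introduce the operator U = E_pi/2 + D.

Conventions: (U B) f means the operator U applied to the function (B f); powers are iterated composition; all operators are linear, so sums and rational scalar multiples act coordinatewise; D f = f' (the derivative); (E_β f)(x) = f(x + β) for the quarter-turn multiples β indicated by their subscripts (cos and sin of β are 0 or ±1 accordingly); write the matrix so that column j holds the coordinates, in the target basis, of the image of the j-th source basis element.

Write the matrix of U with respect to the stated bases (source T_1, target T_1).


image of 1: 1
image of cos x: -2sin x
image of sin x: 2cos x
each image's coordinates form column j of the matrix

the matrix is [[1, 0, 0]; [0, 0, 2]; [0, -2, 0]] (rows listed top to bottom)


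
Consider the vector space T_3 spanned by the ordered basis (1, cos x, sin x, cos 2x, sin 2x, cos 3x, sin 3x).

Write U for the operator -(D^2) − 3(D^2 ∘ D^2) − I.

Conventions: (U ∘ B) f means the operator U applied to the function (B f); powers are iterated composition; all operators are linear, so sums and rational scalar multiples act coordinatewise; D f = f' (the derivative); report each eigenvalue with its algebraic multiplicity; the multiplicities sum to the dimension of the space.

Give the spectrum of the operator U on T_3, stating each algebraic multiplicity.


image of 1: -1
image of cos x: -3cos x
image of sin x: -3sin x
image of cos 2x: -45cos 2x
image of sin 2x: -45sin 2x
image of cos 3x: -235cos 3x
image of sin 3x: -235sin 3x
the matrix is diagonal; its diagonal is (-1, -3, -3, -45, -45, -235, -235)
for a triangular matrix the eigenvalues are the diagonal entries, with algebraic multiplicity their repetition count

λ = -235 (multiplicity 2), λ = -45 (multiplicity 2), λ = -3 (multiplicity 2), λ = -1 (multiplicity 1)


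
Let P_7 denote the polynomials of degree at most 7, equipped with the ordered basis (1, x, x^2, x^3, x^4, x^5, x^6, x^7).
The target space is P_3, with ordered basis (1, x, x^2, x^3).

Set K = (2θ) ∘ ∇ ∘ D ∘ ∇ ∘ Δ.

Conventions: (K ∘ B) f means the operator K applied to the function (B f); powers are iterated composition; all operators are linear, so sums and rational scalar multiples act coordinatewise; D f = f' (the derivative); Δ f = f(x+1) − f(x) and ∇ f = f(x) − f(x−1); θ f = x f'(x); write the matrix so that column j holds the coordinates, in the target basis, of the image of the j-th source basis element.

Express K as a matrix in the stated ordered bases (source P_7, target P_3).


the matrix is [[0, 0, 0, 0, 0, 0, 0, 0]; [0, 0, 0, 0, 0, 240, -720, 2520]; [0, 0, 0, 0, 0, 0, 1440, -5040]; [0, 0, 0, 0, 0, 0, 0, 5040]] (rows listed top to bottom)

image of 1: 0
image of x: 0
image of x^2: 0
image of x^3: 0
image of x^4: 0
image of x^5: 240x
image of x^6: 1440x^2 - 720x
image of x^7: 5040x^3 - 5040x^2 + 2520x
each image's coordinates form column j of the matrix


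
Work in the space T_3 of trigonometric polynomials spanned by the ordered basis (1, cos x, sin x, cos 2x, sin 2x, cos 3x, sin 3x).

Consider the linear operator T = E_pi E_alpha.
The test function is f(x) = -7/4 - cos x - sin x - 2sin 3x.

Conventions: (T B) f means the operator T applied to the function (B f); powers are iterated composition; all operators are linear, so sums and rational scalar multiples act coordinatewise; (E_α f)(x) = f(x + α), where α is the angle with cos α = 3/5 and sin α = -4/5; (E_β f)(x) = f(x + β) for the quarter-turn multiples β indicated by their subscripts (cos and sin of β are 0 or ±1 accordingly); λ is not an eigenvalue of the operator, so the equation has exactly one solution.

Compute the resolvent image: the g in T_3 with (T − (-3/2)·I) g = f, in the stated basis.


the image equals g(x) = -7/10 - (2/29)cos x - (34/29)sin x + (352/3029)cos 3x - (2436/3029)sin 3x

write g with unknown coordinates in the stated basis and equate coefficients in (T − (-3/2)·I) g = f
solving from the highest basis element down gives g = -7/10 - (2/29)cos x - (34/29)sin x + (352/3029)cos 3x - (2436/3029)sin 3x
check: T g = -7/10 - (26/29)cos x + (22/29)sin x - (528/3029)cos 3x - (2404/3029)sin 3x
so T g − (-3/2)·g = -7/4 - cos x - sin x - 2sin 3x = f ✓


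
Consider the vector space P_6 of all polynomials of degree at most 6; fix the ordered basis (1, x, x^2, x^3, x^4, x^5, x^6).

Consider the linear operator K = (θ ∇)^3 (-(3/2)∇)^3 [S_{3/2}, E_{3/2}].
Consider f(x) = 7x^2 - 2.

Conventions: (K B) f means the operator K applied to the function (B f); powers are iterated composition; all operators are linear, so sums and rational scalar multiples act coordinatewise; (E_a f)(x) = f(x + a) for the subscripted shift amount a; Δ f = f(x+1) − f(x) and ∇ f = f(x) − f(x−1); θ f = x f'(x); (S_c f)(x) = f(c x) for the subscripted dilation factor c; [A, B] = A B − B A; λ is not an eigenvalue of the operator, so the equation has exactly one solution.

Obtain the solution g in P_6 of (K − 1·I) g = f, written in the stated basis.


write g with unknown coordinates in the stated basis and equate coefficients in (K − 1·I) g = f
solving from the highest basis element down gives g = -7x^2 + 2
check: K g = 0
so K g − 1·g = 7x^2 - 2 = f ✓

the result is g(x) = -7x^2 + 2


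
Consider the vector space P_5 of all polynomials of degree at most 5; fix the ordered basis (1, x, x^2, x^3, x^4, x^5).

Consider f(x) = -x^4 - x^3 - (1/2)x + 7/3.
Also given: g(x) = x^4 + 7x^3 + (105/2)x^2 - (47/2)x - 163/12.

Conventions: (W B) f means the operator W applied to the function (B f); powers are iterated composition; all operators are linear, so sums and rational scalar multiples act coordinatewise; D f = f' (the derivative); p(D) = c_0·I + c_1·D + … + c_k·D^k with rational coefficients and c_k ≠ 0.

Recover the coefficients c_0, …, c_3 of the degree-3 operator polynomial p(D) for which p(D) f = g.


D^0 f = -x^4 - x^3 - (1/2)x + 7/3
D^1 f = -4x^3 - 3x^2 - 1/2
D^2 f = -12x^2 - 6x
D^3 f = -24x - 6
matching coefficients of g against c_0 f + c_1 Df + … from the top degree down determines the c_i
solution: c_0 = -1, c_1 = -3/2, c_2 = -4, c_3 = 2

p(D) = -I − (3/2)·D − 4·D^2 + 2·D^3, i.e. c_0 = -1, c_1 = -3/2, c_2 = -4, c_3 = 2


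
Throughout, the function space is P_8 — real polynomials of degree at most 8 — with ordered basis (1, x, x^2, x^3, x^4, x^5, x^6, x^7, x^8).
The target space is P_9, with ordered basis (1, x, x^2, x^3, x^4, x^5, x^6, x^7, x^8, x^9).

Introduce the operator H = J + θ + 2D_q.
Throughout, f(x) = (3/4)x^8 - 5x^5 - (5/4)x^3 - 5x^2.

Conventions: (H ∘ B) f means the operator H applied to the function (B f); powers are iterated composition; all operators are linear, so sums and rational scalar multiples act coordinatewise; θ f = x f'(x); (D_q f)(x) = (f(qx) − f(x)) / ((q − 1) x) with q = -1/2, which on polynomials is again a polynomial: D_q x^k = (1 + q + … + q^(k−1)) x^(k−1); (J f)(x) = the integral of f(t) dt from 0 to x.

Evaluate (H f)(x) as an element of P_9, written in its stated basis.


J f = (1/12)x^9 - (5/6)x^6 - (5/16)x^4 - (5/3)x^3
θ f = 6x^8 - 25x^5 - (15/4)x^3 - 10x^2
D_q f = (255/512)x^7 - (55/16)x^4 - (15/16)x^2 - (5/2)x
(2D_q) f = (255/256)x^7 - (55/8)x^4 - (15/8)x^2 - 5x
(J + θ + 2D_q) f = (1/12)x^9 + 6x^8 + (255/256)x^7 - (5/6)x^6 - 25x^5 - (115/16)x^4 - (65/12)x^3 - (95/8)x^2 - 5x

the image equals g(x) = (1/12)x^9 + 6x^8 + (255/256)x^7 - (5/6)x^6 - 25x^5 - (115/16)x^4 - (65/12)x^3 - (95/8)x^2 - 5x


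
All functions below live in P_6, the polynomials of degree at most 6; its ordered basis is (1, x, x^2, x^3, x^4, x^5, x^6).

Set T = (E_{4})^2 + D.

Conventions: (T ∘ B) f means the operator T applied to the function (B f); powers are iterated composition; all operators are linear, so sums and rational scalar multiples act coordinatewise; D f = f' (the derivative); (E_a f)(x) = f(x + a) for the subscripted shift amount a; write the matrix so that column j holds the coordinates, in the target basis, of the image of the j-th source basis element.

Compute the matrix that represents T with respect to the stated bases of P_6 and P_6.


the matrix is [[1, 9, 64, 512, 4096, 32768, 262144]; [0, 1, 18, 192, 2048, 20480, 196608]; [0, 0, 1, 27, 384, 5120, 61440]; [0, 0, 0, 1, 36, 640, 10240]; [0, 0, 0, 0, 1, 45, 960]; [0, 0, 0, 0, 0, 1, 54]; [0, 0, 0, 0, 0, 0, 1]] (rows listed top to bottom)

image of 1: 1
image of x: x + 9
image of x^2: x^2 + 18x + 64
image of x^3: x^3 + 27x^2 + 192x + 512
image of x^4: x^4 + 36x^3 + 384x^2 + 2048x + 4096
image of x^5: x^5 + 45x^4 + 640x^3 + 5120x^2 + 20480x + 32768
image of x^6: x^6 + 54x^5 + 960x^4 + 10240x^3 + 61440x^2 + 196608x + 262144
each image's coordinates form column j of the matrix


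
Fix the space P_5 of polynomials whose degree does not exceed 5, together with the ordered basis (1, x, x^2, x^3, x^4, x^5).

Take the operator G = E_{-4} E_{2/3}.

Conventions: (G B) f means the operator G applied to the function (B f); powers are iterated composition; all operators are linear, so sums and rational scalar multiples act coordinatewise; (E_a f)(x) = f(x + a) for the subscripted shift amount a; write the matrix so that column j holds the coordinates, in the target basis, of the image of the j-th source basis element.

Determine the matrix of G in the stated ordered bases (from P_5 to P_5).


image of 1: 1
image of x: x - 10/3
image of x^2: x^2 - (20/3)x + 100/9
image of x^3: x^3 - 10x^2 + (100/3)x - 1000/27
image of x^4: x^4 - (40/3)x^3 + (200/3)x^2 - (4000/27)x + 10000/81
image of x^5: x^5 - (50/3)x^4 + (1000/9)x^3 - (10000/27)x^2 + (50000/81)x - 100000/243
each image's coordinates form column j of the matrix

the matrix is [[1, -10/3, 100/9, -1000/27, 10000/81, -100000/243]; [0, 1, -20/3, 100/3, -4000/27, 50000/81]; [0, 0, 1, -10, 200/3, -10000/27]; [0, 0, 0, 1, -40/3, 1000/9]; [0, 0, 0, 0, 1, -50/3]; [0, 0, 0, 0, 0, 1]] (rows listed top to bottom)


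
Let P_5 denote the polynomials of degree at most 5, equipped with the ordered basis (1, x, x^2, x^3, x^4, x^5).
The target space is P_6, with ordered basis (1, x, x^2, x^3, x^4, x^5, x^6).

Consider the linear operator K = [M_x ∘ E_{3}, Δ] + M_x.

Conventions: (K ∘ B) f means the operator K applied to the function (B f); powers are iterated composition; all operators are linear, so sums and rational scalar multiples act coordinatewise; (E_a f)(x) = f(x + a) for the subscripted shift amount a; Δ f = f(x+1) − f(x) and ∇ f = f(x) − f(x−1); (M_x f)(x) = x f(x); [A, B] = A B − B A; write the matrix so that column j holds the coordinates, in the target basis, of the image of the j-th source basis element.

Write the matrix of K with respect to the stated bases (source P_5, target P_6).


image of 1: x - 1
image of x: x^2 - x - 4
image of x^2: x^3 - x^2 - 8x - 16
image of x^3: x^4 - x^3 - 12x^2 - 48x - 64
image of x^4: x^5 - x^4 - 16x^3 - 96x^2 - 256x - 256
image of x^5: x^6 - x^5 - 20x^4 - 160x^3 - 640x^2 - 1280x - 1024
each image's coordinates form column j of the matrix

the matrix is [[-1, -4, -16, -64, -256, -1024]; [1, -1, -8, -48, -256, -1280]; [0, 1, -1, -12, -96, -640]; [0, 0, 1, -1, -16, -160]; [0, 0, 0, 1, -1, -20]; [0, 0, 0, 0, 1, -1]; [0, 0, 0, 0, 0, 1]] (rows listed top to bottom)


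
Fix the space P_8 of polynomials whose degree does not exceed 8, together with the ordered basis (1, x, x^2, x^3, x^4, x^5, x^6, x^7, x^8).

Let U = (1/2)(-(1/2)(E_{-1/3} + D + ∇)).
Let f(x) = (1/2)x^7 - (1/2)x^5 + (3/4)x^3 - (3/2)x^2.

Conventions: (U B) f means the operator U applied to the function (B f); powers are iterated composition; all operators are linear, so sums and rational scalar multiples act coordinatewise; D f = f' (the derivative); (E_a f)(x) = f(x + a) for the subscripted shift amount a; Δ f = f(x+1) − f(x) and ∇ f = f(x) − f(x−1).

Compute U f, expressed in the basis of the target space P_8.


g(x) = -(1/8)x^7 - (35/24)x^6 + (59/24)x^5 - (685/216)x^4 + (3917/1296)x^3 - (2557/1296)x^2 + (5851/2916)x - 8999/17496

E_{-1/3} f = (1/2)x^7 - (7/6)x^6 + (2/3)x^5 + (5/27)x^4 + (133/324)x^3 - (683/324)x^2 + (3569/2916)x - 1685/8748
D f = (7/2)x^6 - (5/2)x^4 + (9/4)x^2 - 3x
∇ f = (7/2)x^6 - (21/2)x^5 + 15x^4 - (25/2)x^3 + (31/4)x^2 - (25/4)x + 9/4
(E_{-1/3} + D + ∇) f = (1/2)x^7 + (35/6)x^6 - (59/6)x^5 + (685/54)x^4 - (3917/324)x^3 + (2557/324)x^2 - (5851/729)x + 8999/4374
(-(1/2)(E_{-1/3} + D + ∇)) f = -(1/4)x^7 - (35/12)x^6 + (59/12)x^5 - (685/108)x^4 + (3917/648)x^3 - (2557/648)x^2 + (5851/1458)x - 8999/8748
((1/2)(-(1/2)(E_{-1/3} + D + ∇))) f = -(1/8)x^7 - (35/24)x^6 + (59/24)x^5 - (685/216)x^4 + (3917/1296)x^3 - (2557/1296)x^2 + (5851/2916)x - 8999/17496


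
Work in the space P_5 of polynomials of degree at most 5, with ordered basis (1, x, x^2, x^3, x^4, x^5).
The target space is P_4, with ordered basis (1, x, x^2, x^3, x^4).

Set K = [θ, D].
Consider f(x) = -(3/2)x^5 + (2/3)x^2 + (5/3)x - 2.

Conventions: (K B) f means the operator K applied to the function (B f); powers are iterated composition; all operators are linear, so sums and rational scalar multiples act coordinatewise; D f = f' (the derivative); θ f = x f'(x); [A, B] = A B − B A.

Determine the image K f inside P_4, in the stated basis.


D f = -(15/2)x^4 + (4/3)x + 5/3
θ D f = -30x^4 + (4/3)x
θ f = -(15/2)x^5 + (4/3)x^2 + (5/3)x
D θ f = -(75/2)x^4 + (8/3)x + 5/3
[θ, D] f = (15/2)x^4 - (4/3)x - 5/3

the image equals g(x) = (15/2)x^4 - (4/3)x - 5/3


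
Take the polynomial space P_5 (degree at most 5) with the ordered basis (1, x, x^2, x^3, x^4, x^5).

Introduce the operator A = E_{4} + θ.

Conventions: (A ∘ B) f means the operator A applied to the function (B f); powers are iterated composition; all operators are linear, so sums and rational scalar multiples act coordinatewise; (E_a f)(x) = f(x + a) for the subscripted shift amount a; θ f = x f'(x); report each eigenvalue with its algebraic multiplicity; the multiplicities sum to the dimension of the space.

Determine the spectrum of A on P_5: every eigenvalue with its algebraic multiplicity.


λ = 1 (multiplicity 1), λ = 2 (multiplicity 1), λ = 3 (multiplicity 1), λ = 4 (multiplicity 1), λ = 5 (multiplicity 1), λ = 6 (multiplicity 1)

image of 1: 1
image of x: 2x + 4
image of x^2: 3x^2 + 8x + 16
image of x^3: 4x^3 + 12x^2 + 48x + 64
image of x^4: 5x^4 + 16x^3 + 96x^2 + 256x + 256
image of x^5: 6x^5 + 20x^4 + 160x^3 + 640x^2 + 1280x + 1024
the matrix is upper triangular; its diagonal is (1, 2, 3, 4, 5, 6)
for a triangular matrix the eigenvalues are the diagonal entries, with algebraic multiplicity their repetition count


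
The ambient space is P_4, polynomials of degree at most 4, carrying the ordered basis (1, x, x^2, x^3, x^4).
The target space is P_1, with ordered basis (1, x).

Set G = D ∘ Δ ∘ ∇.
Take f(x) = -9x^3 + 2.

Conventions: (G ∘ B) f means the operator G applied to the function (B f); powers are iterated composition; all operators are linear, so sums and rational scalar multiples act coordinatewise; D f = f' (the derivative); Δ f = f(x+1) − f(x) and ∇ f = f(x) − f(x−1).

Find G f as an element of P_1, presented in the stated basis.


the result is g(x) = -54

∇ f = -27x^2 + 27x - 9
Δ ∇ f = -54x
D Δ ∇ f = -54


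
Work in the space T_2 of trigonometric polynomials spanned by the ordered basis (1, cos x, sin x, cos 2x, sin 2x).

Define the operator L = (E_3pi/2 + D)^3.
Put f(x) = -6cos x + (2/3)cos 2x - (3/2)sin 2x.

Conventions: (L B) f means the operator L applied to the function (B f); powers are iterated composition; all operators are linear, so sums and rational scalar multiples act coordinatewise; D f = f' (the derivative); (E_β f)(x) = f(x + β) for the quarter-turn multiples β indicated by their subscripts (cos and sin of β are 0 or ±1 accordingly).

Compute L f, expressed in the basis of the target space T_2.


the result is g(x) = (31/3)cos 2x - (91/6)sin 2x

E_3pi/2 f = -6sin x - (2/3)cos 2x + (3/2)sin 2x
D f = 6sin x - 3cos 2x - (4/3)sin 2x
(E_3pi/2 + D) f = -(11/3)cos 2x + (1/6)sin 2x
E_3pi/2 (E_3pi/2 + D) f = (11/3)cos 2x - (1/6)sin 2x
D (E_3pi/2 + D) f = (1/3)cos 2x + (22/3)sin 2x
(E_3pi/2 + D) (E_3pi/2 + D) f = 4cos 2x + (43/6)sin 2x
E_3pi/2 (E_3pi/2 + D) (E_3pi/2 + D) f = -4cos 2x - (43/6)sin 2x
D (E_3pi/2 + D) (E_3pi/2 + D) f = (43/3)cos 2x - 8sin 2x
(E_3pi/2 + D) (E_3pi/2 + D) (E_3pi/2 + D) f = (31/3)cos 2x - (91/6)sin 2x


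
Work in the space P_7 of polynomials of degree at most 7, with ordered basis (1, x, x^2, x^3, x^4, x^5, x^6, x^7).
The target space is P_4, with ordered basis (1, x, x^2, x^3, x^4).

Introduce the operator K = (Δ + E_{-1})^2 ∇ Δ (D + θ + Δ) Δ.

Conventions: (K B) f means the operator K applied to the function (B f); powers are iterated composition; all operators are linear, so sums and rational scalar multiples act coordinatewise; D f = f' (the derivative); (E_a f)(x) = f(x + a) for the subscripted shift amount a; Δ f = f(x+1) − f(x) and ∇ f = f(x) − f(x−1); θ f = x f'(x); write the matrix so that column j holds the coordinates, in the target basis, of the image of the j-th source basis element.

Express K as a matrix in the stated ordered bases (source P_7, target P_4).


image of 1: 0
image of x: 0
image of x^2: 0
image of x^3: 12
image of x^4: 72x + 72
image of x^5: 240x^2 + 420x + 1220
image of x^6: 600x^3 + 1440x^2 + 8940x + 6600
image of x^7: 1260x^4 + 3780x^3 + 36960x^2 + 51660x + 64708
each image's coordinates form column j of the matrix

the matrix is [[0, 0, 0, 12, 72, 1220, 6600, 64708]; [0, 0, 0, 0, 72, 420, 8940, 51660]; [0, 0, 0, 0, 0, 240, 1440, 36960]; [0, 0, 0, 0, 0, 0, 600, 3780]; [0, 0, 0, 0, 0, 0, 0, 1260]] (rows listed top to bottom)


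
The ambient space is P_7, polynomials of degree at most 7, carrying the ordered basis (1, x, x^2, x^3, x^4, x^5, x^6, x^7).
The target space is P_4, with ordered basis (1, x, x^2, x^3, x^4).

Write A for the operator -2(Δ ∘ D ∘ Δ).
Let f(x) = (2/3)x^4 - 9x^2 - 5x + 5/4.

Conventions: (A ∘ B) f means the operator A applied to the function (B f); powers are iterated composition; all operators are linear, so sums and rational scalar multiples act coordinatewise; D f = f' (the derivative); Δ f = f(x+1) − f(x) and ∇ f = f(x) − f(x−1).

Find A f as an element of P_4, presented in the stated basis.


Δ f = (8/3)x^3 + 4x^2 - (46/3)x - 40/3
D Δ f = 8x^2 + 8x - 46/3
Δ D Δ f = 16x + 16
(-2(Δ ∘ D ∘ Δ)) f = -32x - 32

the image equals g(x) = -32x - 32


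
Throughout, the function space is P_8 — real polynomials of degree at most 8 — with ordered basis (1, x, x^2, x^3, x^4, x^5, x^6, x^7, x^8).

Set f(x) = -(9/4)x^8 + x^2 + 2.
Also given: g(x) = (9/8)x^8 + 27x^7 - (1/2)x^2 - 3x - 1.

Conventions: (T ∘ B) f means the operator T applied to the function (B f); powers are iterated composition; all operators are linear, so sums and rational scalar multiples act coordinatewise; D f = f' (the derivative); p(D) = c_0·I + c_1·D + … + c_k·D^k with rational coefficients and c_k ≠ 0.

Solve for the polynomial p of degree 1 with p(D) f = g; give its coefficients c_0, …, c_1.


D^0 f = -(9/4)x^8 + x^2 + 2
D^1 f = -18x^7 + 2x
matching coefficients of g against c_0 f + c_1 Df + … from the top degree down determines the c_i
solution: c_0 = -1/2, c_1 = -3/2

c_0 = -1/2, c_1 = -3/2


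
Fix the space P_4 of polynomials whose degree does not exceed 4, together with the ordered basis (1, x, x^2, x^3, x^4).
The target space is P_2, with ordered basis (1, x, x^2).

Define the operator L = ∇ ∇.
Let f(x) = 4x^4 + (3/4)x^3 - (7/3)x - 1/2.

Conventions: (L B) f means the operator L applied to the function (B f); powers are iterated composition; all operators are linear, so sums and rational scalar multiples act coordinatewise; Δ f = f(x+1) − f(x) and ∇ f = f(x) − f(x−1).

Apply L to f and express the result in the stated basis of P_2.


∇ f = 16x^3 - (87/4)x^2 + (55/4)x - 67/12
∇ ∇ f = 48x^2 - (183/2)x + 103/2

the result is g(x) = 48x^2 - (183/2)x + 103/2


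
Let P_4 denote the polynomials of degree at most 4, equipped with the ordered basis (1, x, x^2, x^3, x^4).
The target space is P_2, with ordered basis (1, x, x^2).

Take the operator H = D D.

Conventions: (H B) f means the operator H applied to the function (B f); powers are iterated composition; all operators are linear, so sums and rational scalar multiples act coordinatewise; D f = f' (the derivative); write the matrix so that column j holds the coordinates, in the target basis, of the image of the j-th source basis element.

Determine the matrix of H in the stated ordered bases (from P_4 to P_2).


the matrix is [[0, 0, 2, 0, 0]; [0, 0, 0, 6, 0]; [0, 0, 0, 0, 12]] (rows listed top to bottom)

image of 1: 0
image of x: 0
image of x^2: 2
image of x^3: 6x
image of x^4: 12x^2
each image's coordinates form column j of the matrix


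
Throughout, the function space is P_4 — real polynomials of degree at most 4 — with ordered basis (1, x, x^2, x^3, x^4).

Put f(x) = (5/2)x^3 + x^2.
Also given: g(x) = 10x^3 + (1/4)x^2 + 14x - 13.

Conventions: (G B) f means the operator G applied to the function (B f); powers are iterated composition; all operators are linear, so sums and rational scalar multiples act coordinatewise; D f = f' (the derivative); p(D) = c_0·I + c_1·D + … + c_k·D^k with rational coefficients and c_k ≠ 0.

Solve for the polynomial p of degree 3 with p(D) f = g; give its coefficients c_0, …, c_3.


p(D) = 4·I − (1/2)·D + D^2 − D^3, i.e. c_0 = 4, c_1 = -1/2, c_2 = 1, c_3 = -1

D^0 f = (5/2)x^3 + x^2
D^1 f = (15/2)x^2 + 2x
D^2 f = 15x + 2
D^3 f = 15
matching coefficients of g against c_0 f + c_1 Df + … from the top degree down determines the c_i
solution: c_0 = 4, c_1 = -1/2, c_2 = 1, c_3 = -1


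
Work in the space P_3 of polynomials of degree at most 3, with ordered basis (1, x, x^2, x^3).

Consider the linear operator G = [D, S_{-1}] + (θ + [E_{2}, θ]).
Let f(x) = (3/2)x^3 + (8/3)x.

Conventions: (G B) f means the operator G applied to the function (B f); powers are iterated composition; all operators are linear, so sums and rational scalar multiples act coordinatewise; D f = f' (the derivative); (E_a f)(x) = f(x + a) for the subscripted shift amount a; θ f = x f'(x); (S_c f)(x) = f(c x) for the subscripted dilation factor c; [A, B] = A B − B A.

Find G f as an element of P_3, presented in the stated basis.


g(x) = (9/2)x^3 + (116/3)x + 36

S_{-1} f = -(3/2)x^3 - (8/3)x
D S_{-1} f = -(9/2)x^2 - 8/3
D f = (9/2)x^2 + 8/3
S_{-1} D f = (9/2)x^2 + 8/3
[D, S_{-1}] f = -9x^2 - 16/3
θ f = (9/2)x^3 + (8/3)x
θ f = (9/2)x^3 + (8/3)x
E_{2} θ f = (9/2)x^3 + 27x^2 + (170/3)x + 124/3
E_{2} f = (3/2)x^3 + 9x^2 + (62/3)x + 52/3
θ E_{2} f = (9/2)x^3 + 18x^2 + (62/3)x
[E_{2}, θ] f = 9x^2 + 36x + 124/3
(θ + [E_{2}, θ]) f = (9/2)x^3 + 9x^2 + (116/3)x + 124/3
([D, S_{-1}] + (θ + [E_{2}, θ])) f = (9/2)x^3 + (116/3)x + 36


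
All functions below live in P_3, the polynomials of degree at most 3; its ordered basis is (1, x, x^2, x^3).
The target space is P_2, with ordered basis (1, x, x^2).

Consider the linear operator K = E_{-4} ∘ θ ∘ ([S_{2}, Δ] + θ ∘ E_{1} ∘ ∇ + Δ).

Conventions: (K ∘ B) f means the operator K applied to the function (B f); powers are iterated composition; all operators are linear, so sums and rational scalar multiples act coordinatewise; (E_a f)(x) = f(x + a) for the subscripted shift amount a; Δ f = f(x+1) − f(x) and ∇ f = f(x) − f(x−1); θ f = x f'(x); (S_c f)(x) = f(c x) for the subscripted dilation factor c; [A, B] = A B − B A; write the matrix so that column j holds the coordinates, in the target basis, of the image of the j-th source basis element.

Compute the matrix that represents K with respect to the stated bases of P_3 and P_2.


the matrix is [[0, 0, 0, -48]; [0, 0, 0, 36]; [0, 0, 0, -6]] (rows listed top to bottom)

image of 1: 0
image of x: 0
image of x^2: 0
image of x^3: -6x^2 + 36x - 48
each image's coordinates form column j of the matrix


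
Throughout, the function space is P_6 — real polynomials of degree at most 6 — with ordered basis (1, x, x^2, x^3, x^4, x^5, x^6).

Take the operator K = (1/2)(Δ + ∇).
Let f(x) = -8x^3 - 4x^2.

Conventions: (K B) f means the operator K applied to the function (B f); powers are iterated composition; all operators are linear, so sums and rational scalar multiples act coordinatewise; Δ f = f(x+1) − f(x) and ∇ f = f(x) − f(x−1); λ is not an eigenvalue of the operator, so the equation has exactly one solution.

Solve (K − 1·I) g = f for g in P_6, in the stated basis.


the result is g(x) = 8x^3 + 28x^2 + 56x + 64

write g with unknown coordinates in the stated basis and equate coefficients in (K − 1·I) g = f
solving from the highest basis element down gives g = 8x^3 + 28x^2 + 56x + 64
check: K g = 24x^2 + 56x + 64
so K g − 1·g = -8x^3 - 4x^2 = f ✓


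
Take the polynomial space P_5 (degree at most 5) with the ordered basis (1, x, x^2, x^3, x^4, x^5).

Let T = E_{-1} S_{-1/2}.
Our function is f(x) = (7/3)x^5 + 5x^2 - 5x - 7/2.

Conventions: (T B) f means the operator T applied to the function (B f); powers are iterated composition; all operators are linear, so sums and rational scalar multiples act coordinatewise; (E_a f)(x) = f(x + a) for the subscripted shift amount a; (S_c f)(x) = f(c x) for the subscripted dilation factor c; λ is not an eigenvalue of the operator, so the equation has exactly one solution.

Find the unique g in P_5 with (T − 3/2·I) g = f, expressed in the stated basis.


write g with unknown coordinates in the stated basis and equate coefficients in (T − 3/2·I) g = f
solving from the highest basis element down gives g = -(32/21)x^5 - (80/483)x^4 + (2000/6279)x^3 - (27220/6279)x^2 + (23005/6279)x + 53120/6279
check: T g = (1/21)x^5 - (40/161)x^4 + (1000/2093)x^3 - (3145/2093)x^2 + (2075/4186)x + 38469/4186
so T g − 3/2·g = (7/3)x^5 + 5x^2 - 5x - 7/2 = f ✓

g(x) = -(32/21)x^5 - (80/483)x^4 + (2000/6279)x^3 - (27220/6279)x^2 + (23005/6279)x + 53120/6279


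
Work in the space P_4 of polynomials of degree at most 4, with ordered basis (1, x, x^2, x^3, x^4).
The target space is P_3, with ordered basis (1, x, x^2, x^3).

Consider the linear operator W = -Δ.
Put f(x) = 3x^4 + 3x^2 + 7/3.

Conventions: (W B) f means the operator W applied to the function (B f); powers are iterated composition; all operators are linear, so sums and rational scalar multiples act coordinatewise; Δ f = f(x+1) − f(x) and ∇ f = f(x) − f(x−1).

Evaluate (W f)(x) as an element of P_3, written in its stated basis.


the image equals g(x) = -12x^3 - 18x^2 - 18x - 6

Δ f = 12x^3 + 18x^2 + 18x + 6
(-Δ) f = -12x^3 - 18x^2 - 18x - 6


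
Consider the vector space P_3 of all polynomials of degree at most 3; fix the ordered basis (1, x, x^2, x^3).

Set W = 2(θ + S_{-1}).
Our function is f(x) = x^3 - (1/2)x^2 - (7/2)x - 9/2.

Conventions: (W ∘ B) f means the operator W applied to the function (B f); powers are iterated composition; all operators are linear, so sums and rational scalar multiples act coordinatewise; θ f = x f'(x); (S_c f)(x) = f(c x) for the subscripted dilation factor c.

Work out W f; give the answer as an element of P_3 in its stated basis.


θ f = 3x^3 - x^2 - (7/2)x
S_{-1} f = -x^3 - (1/2)x^2 + (7/2)x - 9/2
(θ + S_{-1}) f = 2x^3 - (3/2)x^2 - 9/2
(2(θ + S_{-1})) f = 4x^3 - 3x^2 - 9

the image equals g(x) = 4x^3 - 3x^2 - 9


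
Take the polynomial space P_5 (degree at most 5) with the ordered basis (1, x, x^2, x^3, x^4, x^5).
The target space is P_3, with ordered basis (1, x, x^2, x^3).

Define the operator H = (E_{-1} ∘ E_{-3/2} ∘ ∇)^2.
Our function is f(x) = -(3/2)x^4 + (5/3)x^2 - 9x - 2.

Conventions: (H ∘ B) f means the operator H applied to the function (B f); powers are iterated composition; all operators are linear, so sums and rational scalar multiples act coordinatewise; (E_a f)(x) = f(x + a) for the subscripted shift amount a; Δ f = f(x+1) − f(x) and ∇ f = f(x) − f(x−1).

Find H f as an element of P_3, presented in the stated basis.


∇ f = -6x^3 + 9x^2 - (8/3)x - 55/6
E_{-3/2} ∇ f = -6x^3 + 36x^2 - (421/6)x + 106/3
E_{-1} E_{-3/2} ∇ f = -6x^3 + 54x^2 - (961/6)x + 295/2
∇ (E_{-1} ∘ E_{-3/2} ∘ ∇) f = -18x^2 + 126x - 1321/6
E_{-3/2} ∇ (E_{-1} ∘ E_{-3/2} ∘ ∇) f = -18x^2 + 180x - 1349/3
E_{-1} E_{-3/2} ∇ (E_{-1} ∘ E_{-3/2} ∘ ∇) f = -18x^2 + 216x - 1943/3

the result is g(x) = -18x^2 + 216x - 1943/3


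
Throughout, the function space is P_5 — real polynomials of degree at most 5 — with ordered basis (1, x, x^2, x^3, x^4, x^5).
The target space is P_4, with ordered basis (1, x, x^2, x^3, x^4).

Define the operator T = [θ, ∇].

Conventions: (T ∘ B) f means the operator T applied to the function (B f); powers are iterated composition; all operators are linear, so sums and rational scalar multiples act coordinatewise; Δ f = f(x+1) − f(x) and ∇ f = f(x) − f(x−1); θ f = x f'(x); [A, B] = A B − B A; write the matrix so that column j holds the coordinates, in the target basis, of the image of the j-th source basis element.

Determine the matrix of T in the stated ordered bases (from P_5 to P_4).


the matrix is [[0, -1, 2, -3, 4, -5]; [0, 0, -2, 6, -12, 20]; [0, 0, 0, -3, 12, -30]; [0, 0, 0, 0, -4, 20]; [0, 0, 0, 0, 0, -5]] (rows listed top to bottom)

image of 1: 0
image of x: -1
image of x^2: -2x + 2
image of x^3: -3x^2 + 6x - 3
image of x^4: -4x^3 + 12x^2 - 12x + 4
image of x^5: -5x^4 + 20x^3 - 30x^2 + 20x - 5
each image's coordinates form column j of the matrix
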